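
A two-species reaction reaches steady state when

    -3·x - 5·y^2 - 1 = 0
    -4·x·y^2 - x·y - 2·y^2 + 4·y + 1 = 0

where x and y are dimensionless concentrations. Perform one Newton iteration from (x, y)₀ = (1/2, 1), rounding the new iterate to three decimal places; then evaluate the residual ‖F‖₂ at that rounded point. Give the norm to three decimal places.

5.764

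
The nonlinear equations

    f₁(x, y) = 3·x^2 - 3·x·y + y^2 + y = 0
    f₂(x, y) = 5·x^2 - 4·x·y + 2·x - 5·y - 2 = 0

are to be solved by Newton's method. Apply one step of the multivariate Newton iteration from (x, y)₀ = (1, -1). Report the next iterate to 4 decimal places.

(1.1176, 0.7647)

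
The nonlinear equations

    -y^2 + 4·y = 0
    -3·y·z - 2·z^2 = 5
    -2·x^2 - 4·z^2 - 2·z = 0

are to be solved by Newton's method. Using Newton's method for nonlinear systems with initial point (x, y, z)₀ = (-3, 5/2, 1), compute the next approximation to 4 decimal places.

(-2.8659, 6.2500, -1.2391)

At (-3, 5/2, 1): F = (3.7500, -14.5000, -24.0000).
Jacobian J = [[0, -2·y + 4, 0], [0, -3·z, -3·y - 4·z], [-4·x, 0, -8·z - 2]].
At the point, J = [[0.0000, -1.0000, 0.0000], [0.0000, -3.0000, -11.5000], [12.0000, 0.0000, -10.0000]] (det J = 138.0000).
Solving J·Δ = −F gives Δ = (0.1341, 3.7500, -2.2391).
Then the next iterate is (x, y, z)₁ = (-2.8659, 6.2500, -1.2391).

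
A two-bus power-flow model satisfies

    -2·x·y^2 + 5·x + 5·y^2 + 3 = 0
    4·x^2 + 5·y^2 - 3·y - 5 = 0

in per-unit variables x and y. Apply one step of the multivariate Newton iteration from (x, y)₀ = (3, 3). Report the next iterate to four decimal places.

At (3, 3): F = (9.0000, 67.0000).
Jacobian J = [[-2·y^2 + 5, -4·x·y + 10·y], [8·x, 10·y - 3]].
At the point, J = [[-13.0000, -6.0000], [24.0000, 27.0000]] (det J = -207.0000).
Solving J·Δ = −F gives Δ = (3.1159, -5.2512).
Then the next iterate is (x, y)₁ = (6.1159, -2.2512).

(6.1159, -2.2512)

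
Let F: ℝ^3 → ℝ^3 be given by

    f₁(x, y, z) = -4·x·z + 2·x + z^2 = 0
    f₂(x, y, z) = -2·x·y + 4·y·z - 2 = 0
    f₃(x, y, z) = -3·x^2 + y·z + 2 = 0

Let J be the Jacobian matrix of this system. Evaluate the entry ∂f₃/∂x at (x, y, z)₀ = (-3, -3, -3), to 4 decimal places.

18.0000

∂f₃/∂x = -6·x.
At (-3, -3, -3) this is 18.0000.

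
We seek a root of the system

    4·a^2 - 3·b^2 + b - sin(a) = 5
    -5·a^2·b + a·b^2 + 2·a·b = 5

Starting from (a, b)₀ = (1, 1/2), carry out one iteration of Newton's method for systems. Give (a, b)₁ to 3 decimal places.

(0.629, -1.929)

At (1, 1/2): F = (-2.09147, -6.250).
Jacobian J = [[8·a - cos(a), -6·b + 1], [-10·a·b + b^2 + 2·b, -5·a^2 + 2·a·b + 2·a]].
At the point, J = [[7.45970, -2.000], [-3.750, -2.000]] (det J = -22.41940).
Solving J·Δ = −F gives Δ = (-0.371, -2.429).
Then the next iterate is (a, b)₁ = (0.629, -1.929).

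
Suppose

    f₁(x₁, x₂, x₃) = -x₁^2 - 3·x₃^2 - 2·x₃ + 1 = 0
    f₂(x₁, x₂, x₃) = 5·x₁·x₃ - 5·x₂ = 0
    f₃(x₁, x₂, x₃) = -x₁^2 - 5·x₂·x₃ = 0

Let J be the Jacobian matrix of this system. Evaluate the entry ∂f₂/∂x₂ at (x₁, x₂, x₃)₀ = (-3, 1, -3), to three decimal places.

∂f₂/∂x₂ = -5.
At (-3, 1, -3) this is -5.000.

-5.000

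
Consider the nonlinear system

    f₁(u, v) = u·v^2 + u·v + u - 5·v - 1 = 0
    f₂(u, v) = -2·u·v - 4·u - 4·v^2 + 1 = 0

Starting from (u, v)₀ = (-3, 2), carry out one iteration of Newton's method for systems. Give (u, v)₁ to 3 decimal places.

(-0.826, 1.161)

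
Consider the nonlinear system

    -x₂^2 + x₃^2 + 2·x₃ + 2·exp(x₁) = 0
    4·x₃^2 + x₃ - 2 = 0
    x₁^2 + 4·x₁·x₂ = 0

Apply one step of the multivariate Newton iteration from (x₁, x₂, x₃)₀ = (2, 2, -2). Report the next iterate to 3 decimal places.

At (2, 2, -2): F = (10.77811, 12.000, 20.000).
Jacobian J = [[2·exp(x₁), -2·x₂, 2·x₃ + 2], [0, 0, 8·x₃ + 1], [2·x₁ + 4·x₂, 4·x₁, 0]].
At the point, J = [[14.77811, -4.000, -2.000], [0.000, 0.000, -15.000], [12.000, 8.000, 0.000]] (det J = 2493.37346).
Solving J·Δ = −F gives Δ = (-0.923, -1.116, 0.800).
Then the next iterate is (x₁, x₂, x₃)₁ = (1.077, 0.884, -1.200).

(1.077, 0.884, -1.200)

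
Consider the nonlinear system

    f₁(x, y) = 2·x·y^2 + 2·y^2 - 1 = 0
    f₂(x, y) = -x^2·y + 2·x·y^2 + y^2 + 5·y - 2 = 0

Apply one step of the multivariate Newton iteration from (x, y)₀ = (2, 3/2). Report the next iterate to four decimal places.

(1.9343, 0.8220)

At (2, 3/2): F = (12.5000, 10.7500).
Jacobian J = [[2·y^2, 4·x·y + 4·y], [-2·x·y + 2·y^2, -x^2 + 4·x·y + 2·y + 5]].
At the point, J = [[4.5000, 18.0000], [-1.5000, 16.0000]] (det J = 99.0000).
Solving J·Δ = −F gives Δ = (-0.0657, -0.6780).
Then the next iterate is (x, y)₁ = (1.9343, 0.8220).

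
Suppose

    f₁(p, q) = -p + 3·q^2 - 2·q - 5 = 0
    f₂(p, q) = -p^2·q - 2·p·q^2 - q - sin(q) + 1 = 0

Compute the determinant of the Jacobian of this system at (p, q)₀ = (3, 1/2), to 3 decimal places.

20.378

J = [[-1, 6·q - 2], [-2·p·q - 2·q^2, -p^2 - 4·p·q - cos(q) - 1]].
At the point, J = [[-1.000, 1.000], [-3.500, -16.87758]].
det J = 20.378.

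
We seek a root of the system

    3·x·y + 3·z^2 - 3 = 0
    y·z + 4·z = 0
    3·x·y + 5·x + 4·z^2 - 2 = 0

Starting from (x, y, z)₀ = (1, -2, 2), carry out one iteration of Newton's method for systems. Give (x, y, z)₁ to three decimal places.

(-0.478, -3.348, 1.348)

At (1, -2, 2): F = (3.000, 4.000, 13.000).
Jacobian J = [[3·y, 3·x, 6·z], [0, z, y + 4], [3·y + 5, 3·x, 8·z]].
At the point, J = [[-6.000, 3.000, 12.000], [0.000, 2.000, 2.000], [-1.000, 3.000, 16.000]] (det J = -138.000).
Solving J·Δ = −F gives Δ = (-1.478, -1.348, -0.652).
Then the next iterate is (x, y, z)₁ = (-0.478, -3.348, 1.348).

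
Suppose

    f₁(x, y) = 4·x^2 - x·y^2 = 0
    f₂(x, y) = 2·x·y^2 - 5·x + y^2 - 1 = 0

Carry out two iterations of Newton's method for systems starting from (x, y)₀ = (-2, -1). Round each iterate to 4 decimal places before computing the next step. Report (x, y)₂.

(-0.1591, -2.0240)

At (-2, -1): F = (18.0000, 6.0000).
Jacobian J = [[8·x - y^2, -2·x·y], [2·y^2 - 5, 4·x·y + 2·y]].
At the point, J = [[-17.0000, -4.0000], [-3.0000, 6.0000]] (det J = -114.0000).
Solving J·Δ = −F gives Δ = (1.1579, -0.4211).
Then the next iterate is (x, y)₁ = (-0.8421, -1.4211).
Round to (-0.8421, -1.4211) and repeat: F = (4.537172, 1.828741), J = [[-8.756325, -2.393417], [-0.960950, 1.944633]].
Δ = (0.6830, -0.6029), so (x, y)₂ = (-0.1591, -2.0240).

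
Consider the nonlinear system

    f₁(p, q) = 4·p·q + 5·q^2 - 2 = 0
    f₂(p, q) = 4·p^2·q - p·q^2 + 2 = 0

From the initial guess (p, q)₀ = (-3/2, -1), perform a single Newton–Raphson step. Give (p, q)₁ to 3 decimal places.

(-1.276, -0.493)

At (-3/2, -1): F = (9.000, -5.500).
Jacobian J = [[4·q, 4·p + 10·q], [8·p·q - q^2, 4·p^2 - 2·p·q]].
At the point, J = [[-4.000, -16.000], [11.000, 6.000]] (det J = 152.000).
Solving J·Δ = −F gives Δ = (0.224, 0.507).
Then the next iterate is (p, q)₁ = (-1.276, -0.493).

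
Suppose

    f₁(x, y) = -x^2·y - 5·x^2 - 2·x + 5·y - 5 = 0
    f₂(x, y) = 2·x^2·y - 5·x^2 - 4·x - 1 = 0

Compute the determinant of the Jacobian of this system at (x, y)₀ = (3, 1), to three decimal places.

J = [[-2·x·y - 10·x - 2, -x^2 + 5], [4·x·y - 10·x - 4, 2·x^2]].
At the point, J = [[-38.000, -4.000], [-22.000, 18.000]].
det J = -772.000.

-772.000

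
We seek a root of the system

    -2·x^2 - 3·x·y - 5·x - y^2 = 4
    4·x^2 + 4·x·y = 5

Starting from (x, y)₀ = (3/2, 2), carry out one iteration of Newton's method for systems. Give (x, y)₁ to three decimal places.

(2.059, -2.529)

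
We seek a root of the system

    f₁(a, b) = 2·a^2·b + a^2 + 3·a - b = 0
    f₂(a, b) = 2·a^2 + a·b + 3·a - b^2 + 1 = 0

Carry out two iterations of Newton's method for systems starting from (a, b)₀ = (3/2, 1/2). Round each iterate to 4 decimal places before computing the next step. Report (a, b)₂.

(0.4752, 2.4672)

At (3/2, 1/2): F = (8.5000, 10.5000).
Jacobian J = [[4·a·b + 2·a + 3, 2·a^2 - 1], [4·a + b + 3, a - 2·b]].
At the point, J = [[9.0000, 3.5000], [9.5000, 0.5000]] (det J = -28.7500).
Solving J·Δ = −F gives Δ = (-1.1304, 0.4783).
Then the next iterate is (a, b)₁ = (0.3696, 0.9783).
Round to (0.3696, 0.9783) and repeat: F = (0.534384, 1.786517), J = [[5.185519, -0.726792], [5.4567, -1.5870]].
Δ = (0.1056, 1.4889), so (a, b)₂ = (0.4752, 2.4672).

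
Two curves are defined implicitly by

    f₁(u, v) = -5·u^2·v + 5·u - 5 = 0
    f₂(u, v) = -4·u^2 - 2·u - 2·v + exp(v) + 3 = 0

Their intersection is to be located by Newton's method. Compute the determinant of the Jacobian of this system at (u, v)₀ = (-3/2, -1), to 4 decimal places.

128.8212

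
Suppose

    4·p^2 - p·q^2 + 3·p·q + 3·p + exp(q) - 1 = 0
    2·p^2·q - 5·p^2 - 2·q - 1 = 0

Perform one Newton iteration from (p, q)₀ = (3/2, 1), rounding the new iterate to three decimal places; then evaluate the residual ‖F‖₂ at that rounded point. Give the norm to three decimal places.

At (3/2, 1): F = (18.21828, -9.750).
Jacobian J = [[8·p - q^2 + 3·q + 3, -2·p·q + 3·p + exp(q)], [4·p·q - 10·p, 2·p^2 - 2]].
At the point, J = [[17.000, 4.21828], [-9.000, 2.500]] (det J = 80.46454).
Solving J·Δ = −F gives Δ = (-1.077, 0.022).
Then the next iterate is (p, q)₁ = (0.423, 1.022).
Re-evaluating at (0.423, 1.022): F = (4.61856, -3.57291), so ‖F‖₂ = 5.839.

5.839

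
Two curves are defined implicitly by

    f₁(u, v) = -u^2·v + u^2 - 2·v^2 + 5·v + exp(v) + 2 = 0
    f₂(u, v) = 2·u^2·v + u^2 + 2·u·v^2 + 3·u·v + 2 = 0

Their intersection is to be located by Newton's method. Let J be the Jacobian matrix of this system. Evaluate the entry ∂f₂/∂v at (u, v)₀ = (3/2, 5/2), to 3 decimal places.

24.000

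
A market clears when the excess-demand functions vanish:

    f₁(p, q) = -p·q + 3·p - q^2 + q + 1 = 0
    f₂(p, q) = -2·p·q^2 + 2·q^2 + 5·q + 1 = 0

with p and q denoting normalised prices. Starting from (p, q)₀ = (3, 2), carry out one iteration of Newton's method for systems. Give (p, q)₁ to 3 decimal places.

(2.119, 2.186)

At (3, 2): F = (2.000, -5.000).
Jacobian J = [[-q + 3, -p - 2·q + 1], [-2·q^2, -4·p·q + 4·q + 5]].
At the point, J = [[1.000, -6.000], [-8.000, -11.000]] (det J = -59.000).
Solving J·Δ = −F gives Δ = (-0.881, 0.186).
Then the next iterate is (p, q)₁ = (2.119, 2.186).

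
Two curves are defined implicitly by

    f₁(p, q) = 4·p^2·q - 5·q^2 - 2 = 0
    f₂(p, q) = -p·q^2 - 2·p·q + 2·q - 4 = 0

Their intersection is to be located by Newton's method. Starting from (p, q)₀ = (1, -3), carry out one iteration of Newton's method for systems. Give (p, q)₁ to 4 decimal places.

(3.0952, 0.2143)

At (1, -3): F = (-59.0000, -13.0000).
Jacobian J = [[8·p·q, 4·p^2 - 10·q], [-q^2 - 2·q, -2·p·q - 2·p + 2]].
At the point, J = [[-24.0000, 34.0000], [-3.0000, 6.0000]] (det J = -42.0000).
Solving J·Δ = −F gives Δ = (2.0952, 3.2143).
Then the next iterate is (p, q)₁ = (3.0952, 0.2143).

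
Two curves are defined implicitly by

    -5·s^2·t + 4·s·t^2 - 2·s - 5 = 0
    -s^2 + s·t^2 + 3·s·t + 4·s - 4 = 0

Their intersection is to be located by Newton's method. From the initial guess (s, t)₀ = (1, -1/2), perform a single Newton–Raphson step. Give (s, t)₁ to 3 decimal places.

At (1, -1/2): F = (-3.500, -2.250).
Jacobian J = [[-10·s·t + 4·t^2 - 2, -5·s^2 + 8·s·t], [-2·s + t^2 + 3·t + 4, 2·s·t + 3·s]].
At the point, J = [[4.000, -9.000], [0.750, 2.000]] (det J = 14.750).
Solving J·Δ = −F gives Δ = (1.847, 0.432).
Then the next iterate is (s, t)₁ = (2.847, -0.068).

(2.847, -0.068)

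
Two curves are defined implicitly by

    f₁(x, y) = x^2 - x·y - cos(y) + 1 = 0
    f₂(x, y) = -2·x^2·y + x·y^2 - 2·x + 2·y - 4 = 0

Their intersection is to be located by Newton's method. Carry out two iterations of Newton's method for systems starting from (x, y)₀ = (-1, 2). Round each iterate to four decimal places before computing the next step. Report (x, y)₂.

(-2.2953, -3.4110)

At (-1, 2): F = (4.416147, -6.0000).
Jacobian J = [[2·x - y, -x + sin(y)], [-4·x·y + y^2 - 2, -2·x^2 + 2·x·y + 2]].
At the point, J = [[-4.0000, 1.909297], [10.0000, -4.0000]] (det J = -3.092974).
Solving J·Δ = −F gives Δ = (-2.0074, -6.5185).
Then the next iterate is (x, y)₁ = (-3.0074, -4.5185).
Round to (-3.0074, -4.5185) and repeat: F = (-3.351806, 13.310926), J = [[-1.4963, 3.988662], [-35.938905, 11.088964]].
Δ = (0.7121, 1.1075), so (x, y)₂ = (-2.2953, -3.4110).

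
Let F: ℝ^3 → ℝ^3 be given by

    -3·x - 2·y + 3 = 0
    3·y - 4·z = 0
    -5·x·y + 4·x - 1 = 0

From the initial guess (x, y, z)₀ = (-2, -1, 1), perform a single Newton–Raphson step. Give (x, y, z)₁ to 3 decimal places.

(4.000, -4.500, -3.375)

At (-2, -1, 1): F = (11.000, -7.000, -19.000).
Jacobian J = [[-3, -2, 0], [0, 3, -4], [-5·y + 4, -5·x, 0]].
At the point, J = [[-3.000, -2.000, 0.000], [0.000, 3.000, -4.000], [9.000, 10.000, 0.000]] (det J = -48.000).
Solving J·Δ = −F gives Δ = (6.000, -3.500, -4.375).
Then the next iterate is (x, y, z)₁ = (4.000, -4.500, -3.375).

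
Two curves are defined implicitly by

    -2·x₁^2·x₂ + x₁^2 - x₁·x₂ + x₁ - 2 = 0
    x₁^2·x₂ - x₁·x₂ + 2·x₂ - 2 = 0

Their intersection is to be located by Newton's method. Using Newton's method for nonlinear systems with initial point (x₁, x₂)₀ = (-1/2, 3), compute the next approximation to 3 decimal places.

(0.250, 2.364)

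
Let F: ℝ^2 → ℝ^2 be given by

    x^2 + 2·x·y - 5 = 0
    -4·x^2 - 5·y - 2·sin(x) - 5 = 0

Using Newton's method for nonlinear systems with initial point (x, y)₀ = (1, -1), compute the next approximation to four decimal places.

(-1.2777, 2.0000)

At (1, -1): F = (-6.0000, -5.682942).
Jacobian J = [[2·x + 2·y, 2·x], [-8·x - 2·cos(x), -5]].
At the point, J = [[0.0000, 2.0000], [-9.080605, -5.0000]] (det J = 18.161209).
Solving J·Δ = −F gives Δ = (-2.2777, 3.0000).
Then the next iterate is (x, y)₁ = (-1.2777, 2.0000).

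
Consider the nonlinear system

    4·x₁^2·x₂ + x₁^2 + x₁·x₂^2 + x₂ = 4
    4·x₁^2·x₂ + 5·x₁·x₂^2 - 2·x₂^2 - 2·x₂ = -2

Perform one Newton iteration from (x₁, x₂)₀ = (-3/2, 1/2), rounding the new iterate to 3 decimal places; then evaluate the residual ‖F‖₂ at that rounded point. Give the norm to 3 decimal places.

0.383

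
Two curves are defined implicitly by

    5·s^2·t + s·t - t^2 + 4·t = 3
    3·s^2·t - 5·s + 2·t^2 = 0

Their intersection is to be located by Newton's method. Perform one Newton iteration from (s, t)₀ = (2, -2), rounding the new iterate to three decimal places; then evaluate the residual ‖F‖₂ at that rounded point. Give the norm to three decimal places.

20.408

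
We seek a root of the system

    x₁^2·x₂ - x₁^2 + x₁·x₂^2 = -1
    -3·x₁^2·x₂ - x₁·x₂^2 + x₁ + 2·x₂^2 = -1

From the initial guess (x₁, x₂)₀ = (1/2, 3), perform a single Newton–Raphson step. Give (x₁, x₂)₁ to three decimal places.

(0.445, 1.341)

At (1/2, 3): F = (6.000, 12.750).
Jacobian J = [[2·x₁·x₂ - 2·x₁ + x₂^2, x₁^2 + 2·x₁·x₂], [-6·x₁·x₂ - x₂^2 + 1, -3·x₁^2 - 2·x₁·x₂ + 4·x₂]].
At the point, J = [[11.000, 3.250], [-17.000, 8.250]] (det J = 146.000).
Solving J·Δ = −F gives Δ = (-0.055, -1.659).
Then the next iterate is (x₁, x₂)₁ = (0.445, 1.341).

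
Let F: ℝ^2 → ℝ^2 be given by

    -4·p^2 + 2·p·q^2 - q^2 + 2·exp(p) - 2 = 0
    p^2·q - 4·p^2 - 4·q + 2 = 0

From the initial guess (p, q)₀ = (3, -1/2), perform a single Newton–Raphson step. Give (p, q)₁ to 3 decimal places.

At (3, -1/2): F = (3.42107, -36.500).
Jacobian J = [[-8·p + 2·q^2 + 2·exp(p), 4·p·q - 2·q], [2·p·q - 8·p, p^2 - 4]].
At the point, J = [[16.67107, -5.000], [-27.000, 5.000]] (det J = -51.64463).
Solving J·Δ = −F gives Δ = (-3.203, -9.994).
Then the next iterate is (p, q)₁ = (-0.203, -10.494).

(-0.203, -10.494)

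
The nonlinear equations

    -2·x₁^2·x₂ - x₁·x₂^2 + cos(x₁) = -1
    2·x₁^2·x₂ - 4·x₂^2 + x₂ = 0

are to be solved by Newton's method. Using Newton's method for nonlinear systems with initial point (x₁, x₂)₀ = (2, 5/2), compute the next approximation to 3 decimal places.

(1.535, 1.428)

At (2, 5/2): F = (-31.91615, -2.500).
Jacobian J = [[-4·x₁·x₂ - x₂^2 - sin(x₁), -2·x₁^2 - 2·x₁·x₂], [4·x₁·x₂, 2·x₁^2 - 8·x₂ + 1]].
At the point, J = [[-27.15930, -18.000], [20.000, -11.000]] (det J = 658.75227).
Solving J·Δ = −F gives Δ = (-0.465, -1.072).
Then the next iterate is (x₁, x₂)₁ = (1.535, 1.428).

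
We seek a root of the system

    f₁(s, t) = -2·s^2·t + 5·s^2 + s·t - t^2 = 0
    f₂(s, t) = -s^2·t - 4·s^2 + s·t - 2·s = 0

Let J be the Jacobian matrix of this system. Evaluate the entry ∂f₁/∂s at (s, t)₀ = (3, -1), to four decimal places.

41.0000

∂f₁/∂s = -4·s·t + 10·s + t.
At (3, -1) this is 41.0000.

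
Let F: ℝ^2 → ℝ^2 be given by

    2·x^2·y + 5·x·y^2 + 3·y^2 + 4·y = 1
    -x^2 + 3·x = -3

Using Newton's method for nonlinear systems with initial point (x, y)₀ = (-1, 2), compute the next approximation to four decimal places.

(-0.8000, 4.7000)

At (-1, 2): F = (3.0000, -1.0000).
Jacobian J = [[4·x·y + 5·y^2, 2·x^2 + 10·x·y + 6·y + 4], [-2·x + 3, 0]].
At the point, J = [[12.0000, -2.0000], [5.0000, 0.0000]] (det J = 10.0000).
Solving J·Δ = −F gives Δ = (0.2000, 2.7000).
Then the next iterate is (x, y)₁ = (-0.8000, 4.7000).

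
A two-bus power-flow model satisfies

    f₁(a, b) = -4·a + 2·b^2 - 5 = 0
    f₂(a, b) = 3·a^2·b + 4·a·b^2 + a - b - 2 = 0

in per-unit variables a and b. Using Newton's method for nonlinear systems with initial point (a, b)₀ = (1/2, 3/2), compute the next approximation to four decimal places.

At (1/2, 3/2): F = (-2.5000, 2.6250).
Jacobian J = [[-4, 4·b], [6·a·b + 4·b^2 + 1, 3·a^2 + 8·a·b - 1]].
At the point, J = [[-4.0000, 6.0000], [14.5000, 5.7500]] (det J = -110.0000).
Solving J·Δ = −F gives Δ = (-0.2739, 0.2341).
Then the next iterate is (a, b)₁ = (0.2261, 1.7341).

(0.2261, 1.7341)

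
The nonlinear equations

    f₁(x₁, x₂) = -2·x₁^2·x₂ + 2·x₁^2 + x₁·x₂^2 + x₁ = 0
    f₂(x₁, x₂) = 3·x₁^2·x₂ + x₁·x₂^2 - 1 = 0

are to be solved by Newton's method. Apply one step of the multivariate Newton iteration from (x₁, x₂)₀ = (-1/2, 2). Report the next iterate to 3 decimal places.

(-0.500, 0.800)

At (-1/2, 2): F = (-3.000, -1.500).
Jacobian J = [[-4·x₁·x₂ + 4·x₁ + x₂^2 + 1, -2·x₁^2 + 2·x₁·x₂], [6·x₁·x₂ + x₂^2, 3·x₁^2 + 2·x₁·x₂]].
At the point, J = [[7.000, -2.500], [-2.000, -1.250]] (det J = -13.750).
Solving J·Δ = −F gives Δ = (0.000, -1.200).
Then the next iterate is (x₁, x₂)₁ = (-0.500, 0.800).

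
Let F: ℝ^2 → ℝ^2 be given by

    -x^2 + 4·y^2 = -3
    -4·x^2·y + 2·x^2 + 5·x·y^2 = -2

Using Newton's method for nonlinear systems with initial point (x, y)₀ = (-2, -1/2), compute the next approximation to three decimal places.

At (-2, -1/2): F = (0.000, 15.500).
Jacobian J = [[-2·x, 8·y], [-8·x·y + 4·x + 5·y^2, -4·x^2 + 10·x·y]].
At the point, J = [[4.000, -4.000], [-14.750, -6.000]] (det J = -83.000).
Solving J·Δ = −F gives Δ = (0.747, 0.747).
Then the next iterate is (x, y)₁ = (-1.253, 0.247).

(-1.253, 0.247)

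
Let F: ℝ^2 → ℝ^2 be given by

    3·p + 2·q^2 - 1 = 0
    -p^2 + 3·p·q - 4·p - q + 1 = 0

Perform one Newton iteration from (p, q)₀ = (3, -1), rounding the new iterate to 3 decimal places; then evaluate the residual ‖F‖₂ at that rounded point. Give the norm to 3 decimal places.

At (3, -1): F = (10.000, -28.000).
Jacobian J = [[3, 4·q], [-2·p + 3·q - 4, 3·p - 1]].
At the point, J = [[3.000, -4.000], [-13.000, 8.000]] (det J = -28.000).
Solving J·Δ = −F gives Δ = (-1.143, 1.643).
Then the next iterate is (p, q)₁ = (1.857, 0.643).
Re-evaluating at (1.857, 0.643): F = (5.39790, -6.93730), so ‖F‖₂ = 8.790.

8.790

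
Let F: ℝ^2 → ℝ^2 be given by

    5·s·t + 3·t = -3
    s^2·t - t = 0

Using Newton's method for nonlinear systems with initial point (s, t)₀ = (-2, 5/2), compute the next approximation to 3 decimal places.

At (-2, 5/2): F = (-14.500, 7.500).
Jacobian J = [[5·t, 5·s + 3], [2·s·t, s^2 - 1]].
At the point, J = [[12.500, -7.000], [-10.000, 3.000]] (det J = -32.500).
Solving J·Δ = −F gives Δ = (0.277, -1.577).
Then the next iterate is (s, t)₁ = (-1.723, 0.923).

(-1.723, 0.923)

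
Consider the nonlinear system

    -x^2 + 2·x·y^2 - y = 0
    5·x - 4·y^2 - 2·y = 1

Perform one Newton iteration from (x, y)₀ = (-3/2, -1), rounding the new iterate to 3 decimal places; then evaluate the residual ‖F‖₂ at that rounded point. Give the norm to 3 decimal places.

At (-3/2, -1): F = (-4.250, -10.500).
Jacobian J = [[-2·x + 2·y^2, 4·x·y - 1], [5, -8·y - 2]].
At the point, J = [[5.000, 5.000], [5.000, 6.000]] (det J = 5.000).
Solving J·Δ = −F gives Δ = (-5.400, 6.250).
Then the next iterate is (x, y)₁ = (-6.900, 5.250).
Re-evaluating at (-6.900, 5.250): F = (-433.22250, -156.250), so ‖F‖₂ = 460.539.

460.539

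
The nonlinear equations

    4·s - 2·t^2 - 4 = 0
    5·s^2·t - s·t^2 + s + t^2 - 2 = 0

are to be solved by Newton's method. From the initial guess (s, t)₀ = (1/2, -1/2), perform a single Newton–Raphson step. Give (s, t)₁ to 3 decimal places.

(0.173, 1.404)

At (1/2, -1/2): F = (-2.500, -2.000).
Jacobian J = [[4, -4·t], [10·s·t - t^2 + 1, 5·s^2 - 2·s·t + 2·t]].
At the point, J = [[4.000, 2.000], [-1.750, 0.750]] (det J = 6.500).
Solving J·Δ = −F gives Δ = (-0.327, 1.904).
Then the next iterate is (s, t)₁ = (0.173, 1.404).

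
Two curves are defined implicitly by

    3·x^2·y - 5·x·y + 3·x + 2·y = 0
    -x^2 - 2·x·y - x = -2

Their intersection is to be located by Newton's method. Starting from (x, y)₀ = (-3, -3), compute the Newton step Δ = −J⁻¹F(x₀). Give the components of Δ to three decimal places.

(2.346, -0.635)

At (-3, -3): F = (-141.000, -22.000).
Jacobian J = [[6·x·y - 5·y + 3, 3·x^2 - 5·x + 2], [-2·x - 2·y - 1, -2·x]].
At the point, J = [[72.000, 44.000], [11.000, 6.000]] (det J = -52.000).
Solving J·Δ = −F gives Δ = (2.346, -0.635).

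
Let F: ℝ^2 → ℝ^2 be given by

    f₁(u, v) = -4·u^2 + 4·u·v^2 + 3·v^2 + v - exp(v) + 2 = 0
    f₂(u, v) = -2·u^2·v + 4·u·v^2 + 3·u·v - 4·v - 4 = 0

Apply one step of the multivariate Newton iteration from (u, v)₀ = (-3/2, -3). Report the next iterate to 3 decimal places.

At (-3/2, -3): F = (-37.04979, -19.000).
Jacobian J = [[-8·u + 4·v^2, 8·u·v + 6·v - exp(v) + 1], [-4·u·v + 4·v^2 + 3·v, -2·u^2 + 8·u·v + 3·u - 4]].
At the point, J = [[48.000, 18.95021], [9.000, 23.000]] (det J = 933.44808).
Solving J·Δ = −F gives Δ = (0.527, 0.620).
Then the next iterate is (u, v)₁ = (-0.973, -2.380).

(-0.973, -2.380)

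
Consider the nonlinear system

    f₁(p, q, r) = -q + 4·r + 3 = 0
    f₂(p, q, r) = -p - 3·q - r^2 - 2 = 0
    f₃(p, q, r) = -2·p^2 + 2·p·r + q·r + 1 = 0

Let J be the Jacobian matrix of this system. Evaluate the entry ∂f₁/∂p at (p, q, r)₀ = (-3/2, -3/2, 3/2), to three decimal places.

0.000

∂f₁/∂p = 0.
At (-3/2, -3/2, 3/2) this is 0.000.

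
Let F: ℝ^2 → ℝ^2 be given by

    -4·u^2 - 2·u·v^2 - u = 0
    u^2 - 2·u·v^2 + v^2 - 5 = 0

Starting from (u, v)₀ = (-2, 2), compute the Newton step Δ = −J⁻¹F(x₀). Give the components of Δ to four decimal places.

(0.7952, -0.4729)

At (-2, 2): F = (2.0000, 19.0000).
Jacobian J = [[-8·u - 2·v^2 - 1, -4·u·v], [2·u - 2·v^2, -4·u·v + 2·v]].
At the point, J = [[7.0000, 16.0000], [-12.0000, 20.0000]] (det J = 332.0000).
Solving J·Δ = −F gives Δ = (0.7952, -0.4729).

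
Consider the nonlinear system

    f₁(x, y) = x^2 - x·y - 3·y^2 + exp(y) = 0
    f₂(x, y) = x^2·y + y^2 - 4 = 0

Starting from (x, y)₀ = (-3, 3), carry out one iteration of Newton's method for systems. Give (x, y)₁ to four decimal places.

At (-3, 3): F = (11.085537, 32.0000).
Jacobian J = [[2·x - y, -x - 6·y + exp(y)], [2·x·y, x^2 + 2·y]].
At the point, J = [[-9.0000, 5.085537], [-18.0000, 15.0000]] (det J = -43.460335).
Solving J·Δ = −F gives Δ = (0.0816, -2.0354).
Then the next iterate is (x, y)₁ = (-2.9184, 0.9646).

(-2.9184, 0.9646)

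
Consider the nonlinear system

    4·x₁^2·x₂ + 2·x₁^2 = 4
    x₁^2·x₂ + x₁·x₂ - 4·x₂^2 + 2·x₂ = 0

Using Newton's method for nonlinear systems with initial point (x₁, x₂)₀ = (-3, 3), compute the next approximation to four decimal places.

(-2.1932, 1.4936)

At (-3, 3): F = (122.0000, -12.0000).
Jacobian J = [[8·x₁·x₂ + 4·x₁, 4·x₁^2], [2·x₁·x₂ + x₂, x₁^2 + x₁ - 8·x₂ + 2]].
At the point, J = [[-84.0000, 36.0000], [-15.0000, -16.0000]] (det J = 1884.0000).
Solving J·Δ = −F gives Δ = (0.8068, -1.5064).
Then the next iterate is (x₁, x₂)₁ = (-2.1932, 1.4936).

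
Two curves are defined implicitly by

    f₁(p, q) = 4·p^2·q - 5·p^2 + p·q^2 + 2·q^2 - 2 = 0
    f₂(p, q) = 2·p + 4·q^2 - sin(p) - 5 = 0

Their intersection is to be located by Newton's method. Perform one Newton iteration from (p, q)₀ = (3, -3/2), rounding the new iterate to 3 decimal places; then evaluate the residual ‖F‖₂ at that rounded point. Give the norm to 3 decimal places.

At (3, -3/2): F = (-89.750, 9.85888).
Jacobian J = [[8·p·q - 10·p + q^2, 4·p^2 + 2·p·q + 4·q], [-cos(p) + 2, 8·q]].
At the point, J = [[-63.750, 21.000], [2.98999, -12.000]] (det J = 702.21016).
Solving J·Δ = −F gives Δ = (-1.239, 0.513).
Then the next iterate is (p, q)₁ = (1.761, -0.987).
Re-evaluating at (1.761, -0.987): F = (-26.08498, 1.43671), so ‖F‖₂ = 26.125.

26.125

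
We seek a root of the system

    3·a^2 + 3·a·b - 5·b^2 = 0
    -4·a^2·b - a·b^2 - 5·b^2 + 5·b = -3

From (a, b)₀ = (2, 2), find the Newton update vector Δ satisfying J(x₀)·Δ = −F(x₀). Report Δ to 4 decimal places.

(-0.6750, -0.5821)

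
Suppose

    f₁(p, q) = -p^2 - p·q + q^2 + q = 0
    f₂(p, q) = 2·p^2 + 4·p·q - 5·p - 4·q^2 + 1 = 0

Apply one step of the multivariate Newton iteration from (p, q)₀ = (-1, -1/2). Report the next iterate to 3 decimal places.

(-0.182, -0.795)

At (-1, -1/2): F = (-1.750, 9.000).
Jacobian J = [[-2·p - q, -p + 2·q + 1], [4·p + 4·q - 5, 4·p - 8·q]].
At the point, J = [[2.500, 1.000], [-11.000, 0.000]] (det J = 11.000).
Solving J·Δ = −F gives Δ = (0.818, -0.295).
Then the next iterate is (p, q)₁ = (-0.182, -0.795).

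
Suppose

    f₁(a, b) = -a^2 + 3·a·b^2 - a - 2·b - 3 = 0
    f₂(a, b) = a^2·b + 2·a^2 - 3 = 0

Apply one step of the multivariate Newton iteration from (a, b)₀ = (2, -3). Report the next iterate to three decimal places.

At (2, -3): F = (51.000, -7.000).
Jacobian J = [[-2·a + 3·b^2 - 1, 6·a·b - 2], [2·a·b + 4·a, a^2]].
At the point, J = [[22.000, -38.000], [-4.000, 4.000]] (det J = -64.000).
Solving J·Δ = −F gives Δ = (-0.969, 0.781).
Then the next iterate is (a, b)₁ = (1.031, -2.219).

(1.031, -2.219)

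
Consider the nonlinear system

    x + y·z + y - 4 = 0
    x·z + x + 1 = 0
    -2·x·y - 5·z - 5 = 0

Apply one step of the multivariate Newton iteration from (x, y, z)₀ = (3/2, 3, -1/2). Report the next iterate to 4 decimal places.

At (3/2, 3, -1/2): F = (-1.0000, 1.7500, -11.5000).
Jacobian J = [[1, z + 1, y], [z + 1, 0, x], [-2·y, -2·x, -5]].
At the point, J = [[1.0000, 0.5000, 3.0000], [0.5000, 0.0000, 1.5000], [-6.0000, -3.0000, -5.0000]] (det J = -3.2500).
Solving J·Δ = −F gives Δ = (-7.5385, 9.0000, 1.3462).
Then the next iterate is (x, y, z)₁ = (-6.0385, 12.0000, 0.8462).

(-6.0385, 12.0000, 0.8462)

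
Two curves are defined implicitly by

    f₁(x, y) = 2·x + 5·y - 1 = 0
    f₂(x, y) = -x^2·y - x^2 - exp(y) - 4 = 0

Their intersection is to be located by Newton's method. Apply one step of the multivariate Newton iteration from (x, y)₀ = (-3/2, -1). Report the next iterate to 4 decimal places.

At (-3/2, -1): F = (-9.0000, -4.367879).
Jacobian J = [[2, 5], [-2·x·y - 2·x, -x^2 - exp(y)]].
At the point, J = [[2.0000, 5.0000], [0.0000, -2.617879]] (det J = -5.235759).
Solving J·Δ = −F gives Δ = (8.6712, -1.6685).
Then the next iterate is (x, y)₁ = (7.1712, -2.6685).

(7.1712, -2.6685)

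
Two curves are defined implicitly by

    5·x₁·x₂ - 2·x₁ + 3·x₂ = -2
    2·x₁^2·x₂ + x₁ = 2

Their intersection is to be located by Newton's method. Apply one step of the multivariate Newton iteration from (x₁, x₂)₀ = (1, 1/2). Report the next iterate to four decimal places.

At (1, 1/2): F = (4.0000, 0.0000).
Jacobian J = [[5·x₂ - 2, 5·x₁ + 3], [4·x₁·x₂ + 1, 2·x₁^2]].
At the point, J = [[0.5000, 8.0000], [3.0000, 2.0000]] (det J = -23.0000).
Solving J·Δ = −F gives Δ = (0.3478, -0.5217).
Then the next iterate is (x₁, x₂)₁ = (1.3478, -0.0217).

(1.3478, -0.0217)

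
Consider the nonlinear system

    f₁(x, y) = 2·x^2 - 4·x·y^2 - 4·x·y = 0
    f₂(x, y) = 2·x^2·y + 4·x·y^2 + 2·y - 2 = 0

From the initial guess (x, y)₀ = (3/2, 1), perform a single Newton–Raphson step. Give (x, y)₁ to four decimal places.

(1.1486, 0.6224)

At (3/2, 1): F = (-7.5000, 10.5000).
Jacobian J = [[4·x - 4·y^2 - 4·y, -8·x·y - 4·x], [4·x·y + 4·y^2, 2·x^2 + 8·x·y + 2]].
At the point, J = [[-2.0000, -18.0000], [10.0000, 18.5000]] (det J = 143.0000).
Solving J·Δ = −F gives Δ = (-0.3514, -0.3776).
Then the next iterate is (x, y)₁ = (1.1486, 0.6224).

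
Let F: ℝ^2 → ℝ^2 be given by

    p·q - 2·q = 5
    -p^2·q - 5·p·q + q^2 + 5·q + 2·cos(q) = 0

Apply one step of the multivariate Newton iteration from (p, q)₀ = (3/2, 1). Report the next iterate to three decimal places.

At (3/2, 1): F = (-5.500, -2.66940).
Jacobian J = [[q, p - 2], [-2·p·q - 5·q, -p^2 - 5·p + 2·q - 2·sin(q) + 5]].
At the point, J = [[1.000, -0.500], [-8.000, -4.43294]] (det J = -8.43294).
Solving J·Δ = −F gives Δ = (2.733, -5.534).
Then the next iterate is (p, q)₁ = (4.233, -4.534).

(4.233, -4.534)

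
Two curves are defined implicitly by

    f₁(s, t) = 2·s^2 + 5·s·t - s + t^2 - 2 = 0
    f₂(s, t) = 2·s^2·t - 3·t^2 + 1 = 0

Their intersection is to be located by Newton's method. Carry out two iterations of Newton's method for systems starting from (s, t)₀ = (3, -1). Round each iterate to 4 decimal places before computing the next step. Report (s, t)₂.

(1.7812, -0.3103)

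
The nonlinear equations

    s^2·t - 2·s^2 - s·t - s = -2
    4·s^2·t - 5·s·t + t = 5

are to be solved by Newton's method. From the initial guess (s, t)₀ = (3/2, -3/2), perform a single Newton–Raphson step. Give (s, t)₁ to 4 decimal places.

At (3/2, -3/2): F = (-5.1250, -8.7500).
Jacobian J = [[2·s·t - 4·s - t - 1, s^2 - s], [8·s·t - 5·t, 4·s^2 - 5·s + 1]].
At the point, J = [[-10.0000, 0.7500], [-10.5000, 2.5000]] (det J = -17.1250).
Solving J·Δ = −F gives Δ = (-0.3650, 1.9672).
Then the next iterate is (s, t)₁ = (1.1350, 0.4672).

(1.1350, 0.4672)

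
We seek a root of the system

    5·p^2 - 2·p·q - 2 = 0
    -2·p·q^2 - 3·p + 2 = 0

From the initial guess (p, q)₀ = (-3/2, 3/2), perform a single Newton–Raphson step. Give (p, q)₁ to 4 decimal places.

At (-3/2, 3/2): F = (13.7500, 13.2500).
Jacobian J = [[10·p - 2·q, -2·p], [-2·q^2 - 3, -4·p·q]].
At the point, J = [[-18.0000, 3.0000], [-7.5000, 9.0000]] (det J = -139.5000).
Solving J·Δ = −F gives Δ = (0.6022, -0.9704).
Then the next iterate is (p, q)₁ = (-0.8978, 0.5296).

(-0.8978, 0.5296)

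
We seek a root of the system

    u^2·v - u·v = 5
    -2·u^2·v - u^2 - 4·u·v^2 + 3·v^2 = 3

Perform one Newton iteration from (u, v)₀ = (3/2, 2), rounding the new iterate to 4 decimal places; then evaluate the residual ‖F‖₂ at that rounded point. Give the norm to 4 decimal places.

48.9058

At (3/2, 2): F = (-3.5000, -26.2500).
Jacobian J = [[2·u·v - v, u^2 - u], [-4·u·v - 2·u - 4·v^2, -2·u^2 - 8·u·v + 6·v]].
At the point, J = [[4.0000, 0.7500], [-31.0000, -16.5000]] (det J = -42.7500).
Solving J·Δ = −F gives Δ = (1.8114, -4.9942).
Then the next iterate is (u, v)₁ = (3.3114, -2.9942).
Re-evaluating at (3.3114, -2.9942): F = (-27.917517, -40.154546), so ‖F‖₂ = 48.9058.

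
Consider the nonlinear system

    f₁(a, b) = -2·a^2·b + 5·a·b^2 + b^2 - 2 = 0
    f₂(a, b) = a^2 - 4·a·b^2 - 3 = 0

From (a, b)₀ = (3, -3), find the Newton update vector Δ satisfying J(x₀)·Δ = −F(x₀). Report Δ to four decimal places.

At (3, -3): F = (196.0000, -102.0000).
Jacobian J = [[-4·a·b + 5·b^2, -2·a^2 + 10·a·b + 2·b], [2·a - 4·b^2, -8·a·b]].
At the point, J = [[81.0000, -114.0000], [-30.0000, 72.0000]] (det J = 2412.0000).
Solving J·Δ = −F gives Δ = (-1.0299, 0.9876).

(-1.0299, 0.9876)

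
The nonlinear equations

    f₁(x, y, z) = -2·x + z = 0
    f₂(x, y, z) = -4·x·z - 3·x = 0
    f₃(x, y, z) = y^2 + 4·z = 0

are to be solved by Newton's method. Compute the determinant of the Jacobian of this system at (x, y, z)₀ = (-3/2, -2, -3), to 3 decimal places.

J = [[-2, 0, 1], [-4·z - 3, 0, -4·x], [0, 2·y, 4]].
At the point, J = [[-2.000, 0.000, 1.000], [9.000, 0.000, 6.000], [0.000, -4.000, 4.000]].
det J = -84.000.

-84.000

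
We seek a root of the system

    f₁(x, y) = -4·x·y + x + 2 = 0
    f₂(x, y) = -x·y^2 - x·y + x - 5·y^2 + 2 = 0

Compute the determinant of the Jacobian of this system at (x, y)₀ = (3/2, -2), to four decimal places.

214.5000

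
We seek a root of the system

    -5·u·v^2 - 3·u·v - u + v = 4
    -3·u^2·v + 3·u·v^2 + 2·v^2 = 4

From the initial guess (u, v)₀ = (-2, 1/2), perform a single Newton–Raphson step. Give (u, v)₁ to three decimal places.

(0.247, 0.760)

At (-2, 1/2): F = (4.000, -11.000).
Jacobian J = [[-5·v^2 - 3·v - 1, -10·u·v - 3·u + 1], [-6·u·v + 3·v^2, -3·u^2 + 6·u·v + 4·v]].
At the point, J = [[-3.750, 17.000], [6.750, -16.000]] (det J = -54.750).
Solving J·Δ = −F gives Δ = (2.247, 0.260).
Then the next iterate is (u, v)₁ = (0.247, 0.760).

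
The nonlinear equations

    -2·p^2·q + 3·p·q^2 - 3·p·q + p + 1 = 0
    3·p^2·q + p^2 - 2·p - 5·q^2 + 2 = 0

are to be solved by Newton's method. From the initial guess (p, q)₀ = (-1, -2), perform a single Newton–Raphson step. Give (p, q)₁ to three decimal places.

(-0.671, -1.201)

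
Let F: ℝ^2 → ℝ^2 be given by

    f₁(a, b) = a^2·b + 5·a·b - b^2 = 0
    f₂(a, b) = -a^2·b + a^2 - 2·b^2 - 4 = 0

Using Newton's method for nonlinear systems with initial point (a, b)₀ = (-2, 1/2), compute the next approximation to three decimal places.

(-1.882, 0.044)

At (-2, 1/2): F = (-3.250, -2.500).
Jacobian J = [[2·a·b + 5·b, a^2 + 5·a - 2·b], [-2·a·b + 2·a, -a^2 - 4·b]].
At the point, J = [[0.500, -7.000], [-2.000, -6.000]] (det J = -17.000).
Solving J·Δ = −F gives Δ = (0.118, -0.456).
Then the next iterate is (a, b)₁ = (-1.882, 0.044).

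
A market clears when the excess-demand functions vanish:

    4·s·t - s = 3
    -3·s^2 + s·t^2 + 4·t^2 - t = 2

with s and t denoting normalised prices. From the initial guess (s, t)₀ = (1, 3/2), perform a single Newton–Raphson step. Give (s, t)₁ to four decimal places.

(0.8941, 1.1324)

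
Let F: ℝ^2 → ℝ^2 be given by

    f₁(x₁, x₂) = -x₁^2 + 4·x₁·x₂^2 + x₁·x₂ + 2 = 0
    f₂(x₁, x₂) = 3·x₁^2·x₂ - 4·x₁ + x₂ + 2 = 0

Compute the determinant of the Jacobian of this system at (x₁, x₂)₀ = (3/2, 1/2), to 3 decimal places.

J = [[-2·x₁ + 4·x₂^2 + x₂, 8·x₁·x₂ + x₁], [6·x₁·x₂ - 4, 3·x₁^2 + 1]].
At the point, J = [[-1.500, 7.500], [0.500, 7.750]].
det J = -15.375.

-15.375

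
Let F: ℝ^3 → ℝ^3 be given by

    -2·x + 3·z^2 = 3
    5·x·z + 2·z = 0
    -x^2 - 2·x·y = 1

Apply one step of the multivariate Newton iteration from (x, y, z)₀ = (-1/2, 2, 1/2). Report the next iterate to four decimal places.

(-0.2885, 1.8846, 1.0577)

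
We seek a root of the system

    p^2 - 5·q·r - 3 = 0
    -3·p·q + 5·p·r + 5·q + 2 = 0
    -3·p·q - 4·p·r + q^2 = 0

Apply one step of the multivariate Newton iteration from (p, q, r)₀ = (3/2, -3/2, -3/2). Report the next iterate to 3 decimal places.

(0.938, -0.733, -0.443)

At (3/2, -3/2, -3/2): F = (-12.000, -10.000, 18.000).
Jacobian J = [[2·p, -5·r, -5·q], [-3·q + 5·r, -3·p + 5, 5·p], [-3·q - 4·r, -3·p + 2·q, -4·p]].
At the point, J = [[3.000, 7.500, 7.500], [-3.000, 0.500, 7.500], [10.500, -7.500, -6.000]] (det J = 744.750).
Solving J·Δ = −F gives Δ = (-0.562, 0.767, 1.057).
Then the next iterate is (p, q, r)₁ = (0.938, -0.733, -0.443).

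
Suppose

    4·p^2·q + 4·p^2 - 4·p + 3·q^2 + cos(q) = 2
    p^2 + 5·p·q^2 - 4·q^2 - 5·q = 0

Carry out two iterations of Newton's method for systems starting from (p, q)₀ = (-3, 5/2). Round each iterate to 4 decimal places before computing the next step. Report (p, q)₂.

(-1.0056, 0.9272)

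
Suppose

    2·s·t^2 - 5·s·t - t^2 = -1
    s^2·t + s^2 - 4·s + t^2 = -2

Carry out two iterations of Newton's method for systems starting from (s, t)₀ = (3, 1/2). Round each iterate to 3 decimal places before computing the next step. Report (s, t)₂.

(3.182, 0.037)

At (3, 1/2): F = (-5.250, 3.750).
Jacobian J = [[2·t^2 - 5·t, 4·s·t - 5·s - 2·t], [2·s·t + 2·s - 4, s^2 + 2·t]].
At the point, J = [[-2.000, -10.000], [5.000, 10.000]] (det J = 30.000).
Solving J·Δ = −F gives Δ = (0.500, -0.625).
Then the next iterate is (s, t)₁ = (3.500, -0.125).
Round to (3.500, -0.125) and repeat: F = (3.28125, -1.26562), J = [[0.65625, -19.000], [2.125, 12.000]].
Δ = (-0.318, 0.162), so (s, t)₂ = (3.182, 0.037).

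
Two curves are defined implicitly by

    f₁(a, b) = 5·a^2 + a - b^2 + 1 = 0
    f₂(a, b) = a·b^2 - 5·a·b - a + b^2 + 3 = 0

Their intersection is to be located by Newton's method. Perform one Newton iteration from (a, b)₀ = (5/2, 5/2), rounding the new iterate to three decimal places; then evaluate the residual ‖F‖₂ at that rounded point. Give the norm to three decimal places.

5.410

At (5/2, 5/2): F = (28.500, -8.875).
Jacobian J = [[10·a + 1, -2·b], [b^2 - 5·b - 1, 2·a·b - 5·a + 2·b]].
At the point, J = [[26.000, -5.000], [-7.250, 5.000]] (det J = 93.750).
Solving J·Δ = −F gives Δ = (-1.047, 0.257).
Then the next iterate is (a, b)₁ = (1.453, 2.757).
Re-evaluating at (1.453, 2.757): F = (5.40800, 0.16277), so ‖F‖₂ = 5.410.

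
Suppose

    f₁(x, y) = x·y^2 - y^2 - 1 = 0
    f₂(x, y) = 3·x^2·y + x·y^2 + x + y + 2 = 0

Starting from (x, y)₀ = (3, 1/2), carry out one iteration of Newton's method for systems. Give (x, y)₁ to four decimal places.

(-1.3137, 1.2892)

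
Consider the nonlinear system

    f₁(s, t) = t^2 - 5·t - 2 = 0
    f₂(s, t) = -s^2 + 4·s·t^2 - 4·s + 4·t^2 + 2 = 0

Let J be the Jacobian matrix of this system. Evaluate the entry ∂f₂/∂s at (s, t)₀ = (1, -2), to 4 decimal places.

∂f₂/∂s = -2·s + 4·t^2 - 4.
At (1, -2) this is 10.0000.

10.0000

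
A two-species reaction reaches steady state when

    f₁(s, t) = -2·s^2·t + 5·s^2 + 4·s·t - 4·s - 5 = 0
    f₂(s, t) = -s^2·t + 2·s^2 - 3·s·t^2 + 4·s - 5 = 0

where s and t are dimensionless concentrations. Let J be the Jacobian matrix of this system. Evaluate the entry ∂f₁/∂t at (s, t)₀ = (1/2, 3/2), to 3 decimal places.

1.500

∂f₁/∂t = -2·s^2 + 4·s.
At (1/2, 3/2) this is 1.500.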